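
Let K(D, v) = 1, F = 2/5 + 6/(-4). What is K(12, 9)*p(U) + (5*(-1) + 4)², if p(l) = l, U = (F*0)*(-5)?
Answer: 1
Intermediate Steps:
F = -11/10 (F = 2*(⅕) + 6*(-¼) = ⅖ - 3/2 = -11/10 ≈ -1.1000)
U = 0 (U = -11/10*0*(-5) = 0*(-5) = 0)
K(12, 9)*p(U) + (5*(-1) + 4)² = 1*0 + (5*(-1) + 4)² = 0 + (-5 + 4)² = 0 + (-1)² = 0 + 1 = 1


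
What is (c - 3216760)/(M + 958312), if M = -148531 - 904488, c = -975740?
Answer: 1397500/31569 ≈ 44.268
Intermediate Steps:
M = -1053019
(c - 3216760)/(M + 958312) = (-975740 - 3216760)/(-1053019 + 958312) = -4192500/(-94707) = -4192500*(-1/94707) = 1397500/31569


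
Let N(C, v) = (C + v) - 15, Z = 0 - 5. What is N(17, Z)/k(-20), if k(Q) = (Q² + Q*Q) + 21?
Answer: -3/821 ≈ -0.0036541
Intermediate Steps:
Z = -5
N(C, v) = -15 + C + v
k(Q) = 21 + 2*Q² (k(Q) = (Q² + Q²) + 21 = 2*Q² + 21 = 21 + 2*Q²)
N(17, Z)/k(-20) = (-15 + 17 - 5)/(21 + 2*(-20)²) = -3/(21 + 2*400) = -3/(21 + 800) = -3/821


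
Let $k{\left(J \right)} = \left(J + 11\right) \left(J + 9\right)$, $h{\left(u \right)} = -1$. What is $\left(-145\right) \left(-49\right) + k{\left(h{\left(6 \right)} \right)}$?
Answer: $7185$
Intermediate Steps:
$k{\left(J \right)} = \left(9 + J\right) \left(11 + J\right)$ ($k{\left(J \right)} = \left(11 + J\right) \left(9 + J\right) = \left(9 + J\right) \left(11 + J\right)$)
$\left(-145\right) \left(-49\right) + k{\left(h{\left(6 \right)} \right)} = \left(-145\right) \left(-49\right) + \left(99 + \left(-1\right)^{2} + 20 \left(-1\right)\right) = 7105 + \left(99 + 1 - 20\right) = 7105 + 80 = 7185$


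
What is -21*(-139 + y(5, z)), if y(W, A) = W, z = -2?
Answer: 2814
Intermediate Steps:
-21*(-139 + y(5, z)) = -21*(-139 + 5) = -21*(-134) = 2814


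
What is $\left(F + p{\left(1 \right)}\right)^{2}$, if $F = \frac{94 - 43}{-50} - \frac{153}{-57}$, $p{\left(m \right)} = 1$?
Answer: $\frac{6405961}{902500} \approx 7.098$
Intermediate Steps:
$F = \frac{1581}{950}$ ($F = \left(94 - 43\right) \left(- \frac{1}{50}\right) - - \frac{51}{19} = 51 \left(- \frac{1}{50}\right) + \frac{51}{19} = - \frac{51}{50} + \frac{51}{19} = \frac{1581}{950} \approx 1.6642$)
$\left(F + p{\left(1 \right)}\right)^{2} = \left(\frac{1581}{950} + 1\right)^{2} = \left(\frac{2531}{950}\right)^{2} = \frac{6405961}{902500}$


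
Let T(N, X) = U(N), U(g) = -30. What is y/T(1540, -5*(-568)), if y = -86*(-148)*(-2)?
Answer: 12728/15 ≈ 848.53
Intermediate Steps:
T(N, X) = -30
y = -25456 (y = 12728*(-2) = -25456)
y/T(1540, -5*(-568)) = -25456/(-30) = -25456*(-1/30) = 12728/15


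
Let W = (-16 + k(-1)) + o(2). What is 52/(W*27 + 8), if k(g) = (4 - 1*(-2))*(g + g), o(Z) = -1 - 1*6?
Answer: -52/937 ≈ -0.055496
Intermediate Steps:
o(Z) = -7 (o(Z) = -1 - 6 = -7)
k(g) = 12*g (k(g) = (4 + 2)*(2*g) = 6*(2*g) = 12*g)
W = -35 (W = (-16 + 12*(-1)) - 7 = (-16 - 12) - 7 = -28 - 7 = -35)
52/(W*27 + 8) = 52/(-35*27 + 8) = 52/(-945 + 8) = 52/(-937) = 52*(-1/937) = -52/937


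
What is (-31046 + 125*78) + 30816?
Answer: 9520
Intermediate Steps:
(-31046 + 125*78) + 30816 = (-31046 + 9750) + 30816 = -21296 + 30816 = 9520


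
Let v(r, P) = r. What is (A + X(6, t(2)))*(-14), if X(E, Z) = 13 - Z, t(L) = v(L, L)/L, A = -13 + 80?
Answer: -1106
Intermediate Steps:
A = 67
t(L) = 1 (t(L) = L/L = 1)
(A + X(6, t(2)))*(-14) = (67 + (13 - 1*1))*(-14) = (67 + (13 - 1))*(-14) = (67 + 12)*(-14) = 79*(-14) = -1106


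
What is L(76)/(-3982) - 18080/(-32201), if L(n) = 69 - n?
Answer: 72219967/128224382 ≈ 0.56323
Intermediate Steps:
L(76)/(-3982) - 18080/(-32201) = (69 - 1*76)/(-3982) - 18080/(-32201) = (69 - 76)*(-1/3982) - 18080*(-1/32201) = -7*(-1/3982) + 18080/32201 = 7/3982 + 18080/32201 = 72219967/128224382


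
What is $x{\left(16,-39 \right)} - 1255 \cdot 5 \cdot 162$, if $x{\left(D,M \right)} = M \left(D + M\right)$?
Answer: $-1015653$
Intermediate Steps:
$x{\left(16,-39 \right)} - 1255 \cdot 5 \cdot 162 = - 39 \left(16 - 39\right) - 1255 \cdot 5 \cdot 162 = \left(-39\right) \left(-23\right) - 1016550 = 897 - 1016550 = -1015653$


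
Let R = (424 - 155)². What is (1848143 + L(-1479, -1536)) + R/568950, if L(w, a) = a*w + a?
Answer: 2343135873811/568950 ≈ 4.1184e+6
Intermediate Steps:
L(w, a) = a + a*w
R = 72361 (R = 269² = 72361)
(1848143 + L(-1479, -1536)) + R/568950 = (1848143 - 1536*(1 - 1479)) + 72361/568950 = (1848143 - 1536*(-1478)) + 72361*(1/568950) = (1848143 + 2270208) + 72361/568950 = 4118351 + 72361/568950 = 2343135873811/568950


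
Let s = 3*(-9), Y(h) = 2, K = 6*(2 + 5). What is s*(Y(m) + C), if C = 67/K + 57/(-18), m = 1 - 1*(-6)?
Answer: -81/7 ≈ -11.571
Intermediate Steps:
K = 42 (K = 6*7 = 42)
m = 7 (m = 1 + 6 = 7)
C = -11/7 (C = 67/42 + 57/(-18) = 67*(1/42) + 57*(-1/18) = 67/42 - 19/6 = -11/7 ≈ -1.5714)
s = -27
s*(Y(m) + C) = -27*(2 - 11/7) = -27*3/7 = -81/7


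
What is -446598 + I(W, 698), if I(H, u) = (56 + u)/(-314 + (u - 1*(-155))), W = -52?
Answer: -240715568/539 ≈ -4.4660e+5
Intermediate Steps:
I(H, u) = (56 + u)/(-159 + u) (I(H, u) = (56 + u)/(-314 + (u + 155)) = (56 + u)/(-314 + (155 + u)) = (56 + u)/(-159 + u))
-446598 + I(W, 698) = -446598 + (56 + 698)/(-159 + 698) = -446598 + 754/539 = -240715568/539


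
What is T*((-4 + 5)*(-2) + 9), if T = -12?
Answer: -84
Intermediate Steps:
T*((-4 + 5)*(-2) + 9) = -12*((-4 + 5)*(-2) + 9) = -12*(1*(-2) + 9) = -12*(-2 + 9) = -12*7 = -84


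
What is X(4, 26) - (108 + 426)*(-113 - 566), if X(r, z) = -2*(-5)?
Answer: 362596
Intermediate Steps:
X(r, z) = 10
X(4, 26) - (108 + 426)*(-113 - 566) = 10 - (108 + 426)*(-113 - 566) = 10 - 534*(-679) = 10 - 1*(-362586) = 10 + 362586 = 362596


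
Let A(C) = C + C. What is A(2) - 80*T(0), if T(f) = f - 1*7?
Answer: 564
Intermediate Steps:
A(C) = 2*C
T(f) = -7 + f (T(f) = f - 7 = -7 + f)
A(2) - 80*T(0) = 2*2 - 80*(-7 + 0) = 4 - 80*(-7) = 4 + 560 = 564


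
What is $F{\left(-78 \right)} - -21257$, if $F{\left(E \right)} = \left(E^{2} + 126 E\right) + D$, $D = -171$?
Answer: $17342$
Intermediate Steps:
$F{\left(E \right)} = -171 + E^{2} + 126 E$ ($F{\left(E \right)} = \left(E^{2} + 126 E\right) - 171 = -171 + E^{2} + 126 E$)
$F{\left(-78 \right)} - -21257 = \left(-171 + \left(-78\right)^{2} + 126 \left(-78\right)\right) - -21257 = \left(-171 + 6084 - 9828\right) + 21257 = -3915 + 21257 = 17342$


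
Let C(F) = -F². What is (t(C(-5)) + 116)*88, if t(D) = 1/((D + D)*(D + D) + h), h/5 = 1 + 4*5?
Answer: 26591928/2605 ≈ 10208.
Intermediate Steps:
h = 105 (h = 5*(1 + 4*5) = 5*(1 + 20) = 5*21 = 105)
t(D) = 1/(105 + 4*D²) (t(D) = 1/((D + D)*(D + D) + 105) = 1/((2*D)*(2*D) + 105) = 1/(4*D² + 105) = 1/(105 + 4*D²))
(t(C(-5)) + 116)*88 = (1/(105 + 4*(-1*(-5)²)²) + 116)*88 = (1/(105 + 4*(-1*25)²) + 116)*88 = (1/(105 + 4*(-25)²) + 116)*88 = (1/(105 + 4*625) + 116)*88 = (1/(105 + 2500) + 116)*88 = (1/2605 + 116)*88 = (302181/2605)*88 = 26591928/2605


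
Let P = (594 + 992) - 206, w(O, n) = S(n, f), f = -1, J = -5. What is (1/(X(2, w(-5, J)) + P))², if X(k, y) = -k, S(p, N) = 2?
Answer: 1/1898884 ≈ 5.2662e-7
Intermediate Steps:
w(O, n) = 2
P = 1380 (P = 1586 - 206 = 1380)
(1/(X(2, w(-5, J)) + P))² = (1/(-1*2 + 1380))² = (1/(-2 + 1380))² = (1/1378)² = 1/1898884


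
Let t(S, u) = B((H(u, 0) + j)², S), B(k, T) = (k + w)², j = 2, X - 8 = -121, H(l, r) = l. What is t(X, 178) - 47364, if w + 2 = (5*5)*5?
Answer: 1057698165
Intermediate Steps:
X = -113 (X = 8 - 121 = -113)
w = 123 (w = -2 + (5*5)*5 = -2 + 25*5 = -2 + 125 = 123)
B(k, T) = (123 + k)² (B(k, T) = (k + 123)² = (123 + k)²)
t(S, u) = (123 + (2 + u)²)² (t(S, u) = (123 + (u + 2)²)² = (123 + (2 + u)²)²)
t(X, 178) - 47364 = (123 + (2 + 178)²)² - 47364 = (123 + 180²)² - 47364 = (123 + 32400)² - 47364 = 32523² - 47364 = 1057745529 - 47364 = 1057698165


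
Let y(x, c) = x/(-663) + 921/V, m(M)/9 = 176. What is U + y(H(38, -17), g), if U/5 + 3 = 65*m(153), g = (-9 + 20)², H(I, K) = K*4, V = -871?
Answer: 1345130710/2613 ≈ 5.1478e+5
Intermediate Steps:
H(I, K) = 4*K
m(M) = 1584 (m(M) = 9*176 = 1584)
g = 121 (g = 11² = 121)
y(x, c) = -921/871 - x/663 (y(x, c) = x/(-663) + 921/(-871) = x*(-1/663) + 921*(-1/871) = -x/663 - 921/871 = -921/871 - x/663)
U = 514785 (U = -15 + 5*(65*1584) = -15 + 5*102960 = -15 + 514800 = 514785)
U + y(H(38, -17), g) = 514785 + (-921/871 - 4*(-17)/663) = 514785 + (-921/871 - 1/663*(-68)) = 514785 + (-921/871 + 4/39) = 514785 - 2495/2613 = 1345130710/2613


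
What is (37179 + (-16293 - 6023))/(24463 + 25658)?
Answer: 14863/50121 ≈ 0.29654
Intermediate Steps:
(37179 + (-16293 - 6023))/(24463 + 25658) = (37179 - 22316)/50121 = 14863*(1/50121) = 14863/50121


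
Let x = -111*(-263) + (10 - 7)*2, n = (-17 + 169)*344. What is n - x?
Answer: 23089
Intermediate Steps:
n = 52288 (n = 152*344 = 52288)
x = 29199 (x = 29193 + 3*2 = 29193 + 6 = 29199)
n - x = 52288 - 1*29199 = 52288 - 29199 = 23089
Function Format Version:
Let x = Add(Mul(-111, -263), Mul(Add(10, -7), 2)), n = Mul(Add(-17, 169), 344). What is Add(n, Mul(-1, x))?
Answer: 23089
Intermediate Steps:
n = 52288 (n = Mul(152, 344) = 52288)
x = 29199 (x = Add(29193, Mul(3, 2)) = Add(29193, 6) = 29199)
Add(n, Mul(-1, x)) = Add(52288, Mul(-1, 29199)) = Add(52288, -29199) = 23089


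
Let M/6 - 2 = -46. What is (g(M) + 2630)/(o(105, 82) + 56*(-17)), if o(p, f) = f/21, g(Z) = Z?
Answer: -24843/9955 ≈ -2.4955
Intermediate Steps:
M = -264 (M = 12 + 6*(-46) = 12 - 276 = -264)
o(p, f) = f/21 (o(p, f) = f*(1/21) = f/21)
(g(M) + 2630)/(o(105, 82) + 56*(-17)) = (-264 + 2630)/((1/21)*82 + 56*(-17)) = 2366/(82/21 - 952) = 2366/(-19910/21) = 2366*(-21/19910) = -24843/9955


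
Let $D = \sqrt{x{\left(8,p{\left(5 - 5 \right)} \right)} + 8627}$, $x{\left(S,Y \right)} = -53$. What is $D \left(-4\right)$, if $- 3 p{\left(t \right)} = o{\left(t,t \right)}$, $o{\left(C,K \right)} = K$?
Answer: $- 4 \sqrt{8574} \approx -370.38$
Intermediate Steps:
$p{\left(t \right)} = - \frac{t}{3}$
$D = \sqrt{8574}$ ($D = \sqrt{-53 + 8627} = \sqrt{8574} \approx 92.596$)
$D \left(-4\right) = \sqrt{8574} \left(-4\right) = - 4 \sqrt{8574}$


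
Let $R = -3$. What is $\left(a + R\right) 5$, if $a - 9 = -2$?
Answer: $20$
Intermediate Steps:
$a = 7$ ($a = 9 - 2 = 7$)
$\left(a + R\right) 5 = \left(7 - 3\right) 5 = 4 \cdot 5 = 20$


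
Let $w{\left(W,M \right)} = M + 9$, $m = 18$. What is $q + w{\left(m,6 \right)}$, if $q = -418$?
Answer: $-403$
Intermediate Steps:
$w{\left(W,M \right)} = 9 + M$
$q + w{\left(m,6 \right)} = -418 + \left(9 + 6\right) = -418 + 15 = -403$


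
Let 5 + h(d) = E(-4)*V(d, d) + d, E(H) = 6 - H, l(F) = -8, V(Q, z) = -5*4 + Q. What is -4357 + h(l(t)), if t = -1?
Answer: -4650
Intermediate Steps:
V(Q, z) = -20 + Q
h(d) = -205 + 11*d (h(d) = -5 + ((6 - 1*(-4))*(-20 + d) + d) = -5 + ((6 + 4)*(-20 + d) + d) = -5 + (10*(-20 + d) + d) = -5 + ((-200 + 10*d) + d) = -5 + (-200 + 11*d) = -205 + 11*d)
-4357 + h(l(t)) = -4357 + (-205 + 11*(-8)) = -4357 + (-205 - 88) = -4357 - 293 = -4650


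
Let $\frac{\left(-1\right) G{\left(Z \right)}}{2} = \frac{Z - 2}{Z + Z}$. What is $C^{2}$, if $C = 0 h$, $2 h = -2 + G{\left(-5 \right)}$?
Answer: $0$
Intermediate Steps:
$G{\left(Z \right)} = - \frac{-2 + Z}{Z}$ ($G{\left(Z \right)} = - 2 \frac{Z - 2}{Z + Z} = - 2 \frac{-2 + Z}{2 Z} = - \frac{-2 + Z}{Z}$)
$h = - \frac{17}{10}$ ($h = \frac{-2 + \frac{2 - -5}{-5}}{2} = \frac{-2 - \frac{2 + 5}{5}}{2} = \frac{-2 - \frac{7}{5}}{2} = \frac{1}{2} \left(- \frac{17}{5}\right) = - \frac{17}{10} \approx -1.7$)
$C = 0$ ($C = 0 \left(- \frac{17}{10}\right) = 0$)
$C^{2} = 0^{2} = 0$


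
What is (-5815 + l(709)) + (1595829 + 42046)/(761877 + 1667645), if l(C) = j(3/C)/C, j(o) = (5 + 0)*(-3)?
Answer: -10015393524325/1722531098 ≈ -5814.3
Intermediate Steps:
j(o) = -15 (j(o) = 5*(-3) = -15)
l(C) = -15/C
(-5815 + l(709)) + (1595829 + 42046)/(761877 + 1667645) = (-5815 - 15/709) + (1595829 + 42046)/(761877 + 1667645) = (-5815 - 15*1/709) + 1637875/2429522 = (-5815 - 15/709) + 1637875*(1/2429522) = -4122850/709 + 1637875/2429522 = -10015393524325/1722531098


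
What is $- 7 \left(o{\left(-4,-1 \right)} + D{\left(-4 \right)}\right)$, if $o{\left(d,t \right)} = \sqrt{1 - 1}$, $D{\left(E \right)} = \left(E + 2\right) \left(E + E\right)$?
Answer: $-112$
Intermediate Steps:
$D{\left(E \right)} = 2 E \left(2 + E\right)$ ($D{\left(E \right)} = \left(2 + E\right) 2 E = 2 E \left(2 + E\right)$)
$o{\left(d,t \right)} = 0$ ($o{\left(d,t \right)} = \sqrt{0} = 0$)
$- 7 \left(o{\left(-4,-1 \right)} + D{\left(-4 \right)}\right) = - 7 \left(0 + 2 \left(-4\right) \left(2 - 4\right)\right) = - 7 \left(0 + 2 \left(-4\right) \left(-2\right)\right) = - 7 \left(0 + 16\right) = \left(-7\right) 16 = -112$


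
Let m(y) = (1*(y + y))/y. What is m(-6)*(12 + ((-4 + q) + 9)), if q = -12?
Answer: 10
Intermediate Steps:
m(y) = 2 (m(y) = (1*(2*y))/y = (2*y)/y = 2)
m(-6)*(12 + ((-4 + q) + 9)) = 2*(12 + ((-4 - 12) + 9)) = 2*(12 + (-16 + 9)) = 2*(12 - 7) = 2*5 = 10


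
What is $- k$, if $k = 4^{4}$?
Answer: $-256$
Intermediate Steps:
$k = 256$
$- k = \left(-1\right) 256 = -256$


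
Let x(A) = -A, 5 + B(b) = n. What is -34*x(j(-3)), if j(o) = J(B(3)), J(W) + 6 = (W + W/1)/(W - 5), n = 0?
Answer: -170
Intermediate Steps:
B(b) = -5 (B(b) = -5 + 0 = -5)
J(W) = -6 + 2*W/(-5 + W) (J(W) = -6 + (W + W/1)/(W - 5) = -6 + (W + W*1)/(-5 + W) = -6 + (W + W)/(-5 + W) = -6 + (2*W)/(-5 + W) = -6 + 2*W/(-5 + W))
j(o) = -5 (j(o) = 2*(15 - 2*(-5))/(-5 - 5) = 2*(15 + 10)/(-10) = 2*(-⅒)*25 = -5)
-34*x(j(-3)) = -(-34)*(-5) = -34*5 = -170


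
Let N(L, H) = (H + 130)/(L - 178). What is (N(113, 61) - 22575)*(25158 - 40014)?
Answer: 21802160496/65 ≈ 3.3542e+8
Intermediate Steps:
N(L, H) = (130 + H)/(-178 + L)
(N(113, 61) - 22575)*(25158 - 40014) = ((130 + 61)/(-178 + 113) - 22575)*(25158 - 40014) = (191/(-65) - 22575)*(-14856) = (-1/65*191 - 22575)*(-14856) = (-191/65 - 22575)*(-14856) = -1467566/65*(-14856) = 21802160496/65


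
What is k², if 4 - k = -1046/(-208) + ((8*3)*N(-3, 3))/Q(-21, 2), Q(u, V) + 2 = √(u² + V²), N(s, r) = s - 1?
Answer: 5010954209/233722944 - 72584*√445/280917 ≈ 15.989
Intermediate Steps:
N(s, r) = -1 + s
Q(u, V) = -2 + √(V² + u²) (Q(u, V) = -2 + √(u² + V²) = -2 + √(V² + u²))
k = -107/104 + 96/(-2 + √445) (k = 4 - (-1046/(-208) + ((8*3)*(-1 - 3))/(-2 + √(2² + (-21)²))) = 4 - (-1046*(-1/208) + (24*(-4))/(-2 + √(4 + 441))) = 4 - (523/104 - 96/(-2 + √445)) = 4 + (-523/104 + 96/(-2 + √445)) = -107/104 + 96/(-2 + √445) ≈ 3.9986)
k² = (-9073/15288 + 32*√445/147)²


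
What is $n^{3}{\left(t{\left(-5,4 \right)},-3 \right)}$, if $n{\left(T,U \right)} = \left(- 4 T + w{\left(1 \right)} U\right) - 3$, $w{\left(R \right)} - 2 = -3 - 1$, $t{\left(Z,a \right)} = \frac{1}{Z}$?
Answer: $\frac{6859}{125} \approx 54.872$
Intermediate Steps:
$w{\left(R \right)} = -2$ ($w{\left(R \right)} = 2 - 4 = -2$)
$n{\left(T,U \right)} = -3 - 4 T - 2 U$ ($n{\left(T,U \right)} = \left(- 4 T - 2 U\right) - 3 = -3 - 4 T - 2 U$)
$n^{3}{\left(t{\left(-5,4 \right)},-3 \right)} = \left(-3 - \frac{4}{-5} - -6\right)^{3} = \left(-3 - - \frac{4}{5} + 6\right)^{3} = \left(-3 + \frac{4}{5} + 6\right)^{3} = \left(\frac{19}{5}\right)^{3} = \frac{6859}{125}$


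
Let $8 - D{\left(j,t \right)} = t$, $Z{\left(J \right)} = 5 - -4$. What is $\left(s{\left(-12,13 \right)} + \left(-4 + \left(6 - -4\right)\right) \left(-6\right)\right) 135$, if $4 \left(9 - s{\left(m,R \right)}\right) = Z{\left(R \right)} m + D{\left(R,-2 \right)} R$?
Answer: $- \frac{8775}{2} \approx -4387.5$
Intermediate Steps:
$Z{\left(J \right)} = 9$ ($Z{\left(J \right)} = 5 + 4 = 9$)
$D{\left(j,t \right)} = 8 - t$
$s{\left(m,R \right)} = 9 - \frac{9 m}{4} - \frac{5 R}{2}$ ($s{\left(m,R \right)} = 9 - \frac{9 m + \left(8 - -2\right) R}{4} = 9 - \frac{9 m + \left(8 + 2\right) R}{4} = 9 - \frac{9 m + 10 R}{4} = 9 - \left(\frac{5 R}{2} + \frac{9 m}{4}\right) = 9 - \frac{9 m}{4} - \frac{5 R}{2}$)
$\left(s{\left(-12,13 \right)} + \left(-4 + \left(6 - -4\right)\right) \left(-6\right)\right) 135 = \left(\left(9 - -27 - \frac{65}{2}\right) + \left(-4 + \left(6 - -4\right)\right) \left(-6\right)\right) 135 = \left(\left(9 + 27 - \frac{65}{2}\right) + \left(-4 + \left(6 + 4\right)\right) \left(-6\right)\right) 135 = \left(\frac{7}{2} + \left(-4 + 10\right) \left(-6\right)\right) 135 = \left(\frac{7}{2} + 6 \left(-6\right)\right) 135 = \left(\frac{7}{2} - 36\right) 135 = \left(- \frac{65}{2}\right) 135 = - \frac{8775}{2}$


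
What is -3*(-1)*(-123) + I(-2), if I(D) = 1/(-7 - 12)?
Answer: -7012/19 ≈ -369.05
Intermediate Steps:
I(D) = -1/19 (I(D) = 1/(-19) = -1/19)
-3*(-1)*(-123) + I(-2) = -3*(-1)*(-123) - 1/19 = 3*(-123) - 1/19 = -369 - 1/19 = -7012/19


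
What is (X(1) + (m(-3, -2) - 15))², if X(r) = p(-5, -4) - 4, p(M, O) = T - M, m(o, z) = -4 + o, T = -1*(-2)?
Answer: 361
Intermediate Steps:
T = 2
p(M, O) = 2 - M
X(r) = 3 (X(r) = (2 - 1*(-5)) - 4 = (2 + 5) - 4 = 7 - 4 = 3)
(X(1) + (m(-3, -2) - 15))² = (3 + ((-4 - 3) - 15))² = (3 + (-7 - 15))² = (3 - 22)² = (-19)² = 361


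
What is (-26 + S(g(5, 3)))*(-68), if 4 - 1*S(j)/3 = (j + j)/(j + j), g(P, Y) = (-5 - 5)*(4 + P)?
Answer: 1156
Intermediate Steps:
g(P, Y) = -40 - 10*P (g(P, Y) = -10*(4 + P) = -40 - 10*P)
S(j) = 9 (S(j) = 12 - 3*(j + j)/(j + j) = 12 - 3*2*j/(2*j) = 12 - 3*2*j*1/(2*j) = 12 - 3*1 = 12 - 3 = 9)
(-26 + S(g(5, 3)))*(-68) = (-26 + 9)*(-68) = -17*(-68) = 1156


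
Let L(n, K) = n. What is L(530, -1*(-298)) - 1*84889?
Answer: -84359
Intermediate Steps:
L(530, -1*(-298)) - 1*84889 = 530 - 1*84889 = 530 - 84889 = -84359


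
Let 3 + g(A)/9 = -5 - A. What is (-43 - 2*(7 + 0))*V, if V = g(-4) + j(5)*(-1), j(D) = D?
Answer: 2337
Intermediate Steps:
g(A) = -72 - 9*A (g(A) = -27 + 9*(-5 - A) = -27 + (-45 - 9*A) = -72 - 9*A)
V = -41 (V = (-72 - 9*(-4)) + 5*(-1) = (-72 + 36) - 5 = -36 - 5 = -41)
(-43 - 2*(7 + 0))*V = (-43 - 2*(7 + 0))*(-41) = (-43 - 2*7)*(-41) = (-43 - 14)*(-41) = -57*(-41) = 2337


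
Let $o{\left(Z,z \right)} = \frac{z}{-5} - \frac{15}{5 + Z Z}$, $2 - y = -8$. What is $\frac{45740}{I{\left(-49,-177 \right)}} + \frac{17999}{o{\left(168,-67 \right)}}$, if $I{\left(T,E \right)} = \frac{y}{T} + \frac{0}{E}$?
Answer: $- \frac{421341862913}{1891268} \approx -2.2278 \cdot 10^{5}$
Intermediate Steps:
$y = 10$ ($y = 2 - -8 = 2 + 8 = 10$)
$I{\left(T,E \right)} = \frac{10}{T}$ ($I{\left(T,E \right)} = \frac{10}{T} + \frac{0}{E} = \frac{10}{T} + 0 = \frac{10}{T}$)
$o{\left(Z,z \right)} = - \frac{15}{5 + Z^{2}} - \frac{z}{5}$ ($o{\left(Z,z \right)} = z \left(- \frac{1}{5}\right) - \frac{15}{5 + Z^{2}} = - \frac{z}{5} - \frac{15}{5 + Z^{2}} = - \frac{15}{5 + Z^{2}} - \frac{z}{5}$)
$\frac{45740}{I{\left(-49,-177 \right)}} + \frac{17999}{o{\left(168,-67 \right)}} = \frac{45740}{10 \frac{1}{-49}} + \frac{17999}{\frac{1}{5 + 168^{2}} \left(-15 - -67 - - \frac{67 \cdot 168^{2}}{5}\right)} = \frac{45740}{10 \left(- \frac{1}{49}\right)} + \frac{17999}{\frac{1}{5 + 28224} \left(-15 + 67 - \left(- \frac{67}{5}\right) 28224\right)} = \frac{45740}{- \frac{10}{49}} + \frac{17999}{\frac{1}{28229} \left(-15 + 67 + \frac{1891008}{5}\right)} = 45740 \left(- \frac{49}{10}\right) + \frac{17999}{\frac{1}{28229} \cdot \frac{1891268}{5}} = -224126 + \frac{17999}{\frac{1891268}{141145}} = -224126 + 17999 \cdot \frac{141145}{1891268} = -224126 + \frac{2540468855}{1891268} = - \frac{421341862913}{1891268}$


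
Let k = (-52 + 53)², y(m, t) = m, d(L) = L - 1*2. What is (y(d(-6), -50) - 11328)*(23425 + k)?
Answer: -265557136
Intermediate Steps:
d(L) = -2 + L (d(L) = L - 2 = -2 + L)
k = 1 (k = 1² = 1)
(y(d(-6), -50) - 11328)*(23425 + k) = ((-2 - 6) - 11328)*(23425 + 1) = (-8 - 11328)*23426 = -11336*23426 = -265557136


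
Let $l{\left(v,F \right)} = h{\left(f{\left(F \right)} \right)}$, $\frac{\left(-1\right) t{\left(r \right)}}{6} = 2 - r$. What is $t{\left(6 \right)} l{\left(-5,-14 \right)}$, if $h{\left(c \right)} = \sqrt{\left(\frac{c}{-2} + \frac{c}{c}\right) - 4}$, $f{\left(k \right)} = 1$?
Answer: $12 i \sqrt{14} \approx 44.9 i$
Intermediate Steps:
$t{\left(r \right)} = -12 + 6 r$ ($t{\left(r \right)} = - 6 \left(2 - r\right) = -12 + 6 r$)
$h{\left(c \right)} = \sqrt{-3 - \frac{c}{2}}$ ($h{\left(c \right)} = \sqrt{\left(c \left(- \frac{1}{2}\right) + 1\right) - 4} = \sqrt{\left(- \frac{c}{2} + 1\right) - 4} = \sqrt{\left(1 - \frac{c}{2}\right) - 4} = \sqrt{-3 - \frac{c}{2}}$)
$l{\left(v,F \right)} = \frac{i \sqrt{14}}{2}$ ($l{\left(v,F \right)} = \frac{\sqrt{-12 - 2}}{2} = \frac{\sqrt{-14}}{2} = \frac{i \sqrt{14}}{2}$)
$t{\left(6 \right)} l{\left(-5,-14 \right)} = \left(-12 + 6 \cdot 6\right) \frac{i \sqrt{14}}{2} = \left(-12 + 36\right) \frac{i \sqrt{14}}{2} = 24 \frac{i \sqrt{14}}{2} = 12 i \sqrt{14}$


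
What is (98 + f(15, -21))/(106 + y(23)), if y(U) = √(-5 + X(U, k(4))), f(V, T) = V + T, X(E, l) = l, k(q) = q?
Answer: 9752/11237 - 92*I/11237 ≈ 0.86785 - 0.0081872*I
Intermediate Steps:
f(V, T) = T + V
y(U) = I (y(U) = √(-5 + 4) = √(-1) = I)
(98 + f(15, -21))/(106 + y(23)) = (98 + (-21 + 15))/(106 + I) = (98 - 6)*((106 - I)/11237) = 92*((106 - I)/11237) = 92*(106 - I)/11237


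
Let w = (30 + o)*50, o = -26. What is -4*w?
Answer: -800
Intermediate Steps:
w = 200 (w = (30 - 26)*50 = 4*50 = 200)
-4*w = -4*200 = -800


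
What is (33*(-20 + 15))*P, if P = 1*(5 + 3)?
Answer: -1320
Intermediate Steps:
P = 8 (P = 1*8 = 8)
(33*(-20 + 15))*P = (33*(-20 + 15))*8 = (33*(-5))*8 = -165*8 = -1320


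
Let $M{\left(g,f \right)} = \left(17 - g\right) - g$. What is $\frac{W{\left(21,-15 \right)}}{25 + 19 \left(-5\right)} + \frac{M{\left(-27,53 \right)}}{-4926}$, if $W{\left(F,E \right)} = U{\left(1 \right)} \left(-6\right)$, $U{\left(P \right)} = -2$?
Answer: $- \frac{32041}{172410} \approx -0.18584$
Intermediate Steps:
$M{\left(g,f \right)} = 17 - 2 g$
$W{\left(F,E \right)} = 12$ ($W{\left(F,E \right)} = \left(-2\right) \left(-6\right) = 12$)
$\frac{W{\left(21,-15 \right)}}{25 + 19 \left(-5\right)} + \frac{M{\left(-27,53 \right)}}{-4926} = \frac{12}{25 + 19 \left(-5\right)} + \frac{17 - -54}{-4926} = \frac{12}{25 - 95} + \left(17 + 54\right) \left(- \frac{1}{4926}\right) = \frac{12}{-70} + 71 \left(- \frac{1}{4926}\right) = 12 \left(- \frac{1}{70}\right) - \frac{71}{4926} = - \frac{6}{35} - \frac{71}{4926} = - \frac{32041}{172410}$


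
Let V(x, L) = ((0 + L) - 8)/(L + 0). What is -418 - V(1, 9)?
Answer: -3763/9 ≈ -418.11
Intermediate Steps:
V(x, L) = (-8 + L)/L (V(x, L) = (L - 8)/L = (-8 + L)/L)
-418 - V(1, 9) = -418 - (-8 + 9)/9 = -418 - 1/9 = -3763/9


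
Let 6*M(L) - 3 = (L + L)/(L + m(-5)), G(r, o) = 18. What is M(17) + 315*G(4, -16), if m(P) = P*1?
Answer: 204155/36 ≈ 5671.0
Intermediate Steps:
m(P) = P
M(L) = ½ + L/(3*(-5 + L)) (M(L) = ½ + ((L + L)/(L - 5))/6 = ½ + ((2*L)/(-5 + L))/6 = ½ + (2*L/(-5 + L))/6 = ½ + L/(3*(-5 + L)))
M(17) + 315*G(4, -16) = 5*(-3 + 17)/(6*(-5 + 17)) + 315*18 = (⅚)*14/12 + 5670 = (⅚)*(1/12)*14 + 5670 = 35/36 + 5670 = 204155/36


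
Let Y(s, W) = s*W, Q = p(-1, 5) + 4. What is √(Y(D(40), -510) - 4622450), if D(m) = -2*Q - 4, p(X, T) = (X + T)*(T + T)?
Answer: I*√4575530 ≈ 2139.0*I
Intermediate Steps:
p(X, T) = 2*T*(T + X) (p(X, T) = (T + X)*(2*T) = 2*T*(T + X))
Q = 44 (Q = 2*5*(5 - 1) + 4 = 2*5*4 + 4 = 40 + 4 = 44)
D(m) = -92 (D(m) = -2*44 - 4 = -88 - 4 = -92)
Y(s, W) = W*s
√(Y(D(40), -510) - 4622450) = √(-510*(-92) - 4622450) = √(46920 - 4622450) = √(-4575530) = I*√4575530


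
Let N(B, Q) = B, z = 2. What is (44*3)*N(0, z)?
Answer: 0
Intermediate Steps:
(44*3)*N(0, z) = (44*3)*0 = 132*0 = 0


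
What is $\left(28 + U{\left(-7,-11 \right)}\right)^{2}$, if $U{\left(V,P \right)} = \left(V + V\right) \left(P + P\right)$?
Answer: $112896$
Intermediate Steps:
$U{\left(V,P \right)} = 4 P V$ ($U{\left(V,P \right)} = 2 V 2 P = 4 P V$)
$\left(28 + U{\left(-7,-11 \right)}\right)^{2} = \left(28 + 4 \left(-11\right) \left(-7\right)\right)^{2} = \left(28 + 308\right)^{2} = 336^{2} = 112896$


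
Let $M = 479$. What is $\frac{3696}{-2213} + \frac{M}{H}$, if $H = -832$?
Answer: $- \frac{4135099}{1841216} \approx -2.2459$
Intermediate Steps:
$\frac{3696}{-2213} + \frac{M}{H} = \frac{3696}{-2213} + \frac{479}{-832} = 3696 \left(- \frac{1}{2213}\right) + 479 \left(- \frac{1}{832}\right) = - \frac{3696}{2213} - \frac{479}{832} = - \frac{4135099}{1841216}$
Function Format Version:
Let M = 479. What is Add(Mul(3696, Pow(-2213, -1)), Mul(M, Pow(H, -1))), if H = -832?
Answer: Rational(-4135099, 1841216) ≈ -2.2459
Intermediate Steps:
Add(Mul(3696, Pow(-2213, -1)), Mul(M, Pow(H, -1))) = Add(Mul(3696, Pow(-2213, -1)), Mul(479, Pow(-832, -1))) = Add(Mul(3696, Rational(-1, 2213)), Mul(479, Rational(-1, 832))) = Add(Rational(-3696, 2213), Rational(-479, 832)) = Rational(-4135099, 1841216)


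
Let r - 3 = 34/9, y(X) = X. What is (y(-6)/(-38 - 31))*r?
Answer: 122/207 ≈ 0.58937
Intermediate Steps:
r = 61/9 (r = 3 + 34/9 = 61/9 ≈ 6.7778)
(y(-6)/(-38 - 31))*r = -6/(-38 - 31)*(61/9) = -6/(-69)*(61/9) = -6*(-1/69)*(61/9) = (2/23)*(61/9) = 122/207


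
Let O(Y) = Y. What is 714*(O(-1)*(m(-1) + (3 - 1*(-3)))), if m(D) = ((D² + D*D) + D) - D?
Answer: -5712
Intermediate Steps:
m(D) = 2*D² (m(D) = ((D² + D²) + D) - D = (2*D² + D) - D = (D + 2*D²) - D = 2*D²)
714*(O(-1)*(m(-1) + (3 - 1*(-3)))) = 714*(-(2*(-1)² + (3 - 1*(-3)))) = 714*(-(2*1 + (3 + 3))) = 714*(-(2 + 6)) = 714*(-1*8) = 714*(-8) = -5712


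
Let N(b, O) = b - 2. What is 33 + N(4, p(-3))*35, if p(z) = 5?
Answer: 103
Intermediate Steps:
N(b, O) = -2 + b
33 + N(4, p(-3))*35 = 33 + (-2 + 4)*35 = 33 + 2*35 = 33 + 70 = 103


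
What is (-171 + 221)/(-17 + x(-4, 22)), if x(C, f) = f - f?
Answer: -50/17 ≈ -2.9412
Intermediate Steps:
x(C, f) = 0
(-171 + 221)/(-17 + x(-4, 22)) = (-171 + 221)/(-17 + 0) = 50/(-17) = 50*(-1/17) = -50/17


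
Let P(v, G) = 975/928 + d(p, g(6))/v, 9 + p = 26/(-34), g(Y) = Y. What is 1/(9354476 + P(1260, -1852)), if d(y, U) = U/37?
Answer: 3605280/33725509021619 ≈ 1.0690e-7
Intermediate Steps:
p = -166/17 (p = -9 + 26/(-34) = -9 + 26*(-1/34) = -9 - 13/17 = -166/17 ≈ -9.7647)
d(y, U) = U/37 (d(y, U) = U*(1/37) = U/37)
P(v, G) = 975/928 + 6/(37*v) (P(v, G) = 975/928 + ((1/37)*6)/v = 975*(1/928) + 6/(37*v) = 975/928 + 6/(37*v))
1/(9354476 + P(1260, -1852)) = 1/(9354476 + (3/34336)*(1856 + 12025*1260)/1260) = 1/(9354476 + (3/34336)*(1/1260)*(1856 + 15151500)) = 1/(9354476 + (3/34336)*(1/1260)*15153356) = 1/(9354476 + 3788339/3605280) = 1/(33725509021619/3605280) = 3605280/33725509021619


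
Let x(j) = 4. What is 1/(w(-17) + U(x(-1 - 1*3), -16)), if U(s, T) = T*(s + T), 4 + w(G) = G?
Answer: 1/171 ≈ 0.0058480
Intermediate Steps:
w(G) = -4 + G
U(s, T) = T*(T + s)
1/(w(-17) + U(x(-1 - 1*3), -16)) = 1/((-4 - 17) - 16*(-16 + 4)) = 1/(-21 - 16*(-12)) = 1/(-21 + 192) = 1/171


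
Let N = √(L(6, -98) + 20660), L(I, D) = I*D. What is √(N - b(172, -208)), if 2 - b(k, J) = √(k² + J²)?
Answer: √(-2 + 2*√5018 + 4*√4553) ≈ 20.238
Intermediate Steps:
L(I, D) = D*I
b(k, J) = 2 - √(J² + k²) (b(k, J) = 2 - √(k² + J²) = 2 - √(J² + k²))
N = 2*√5018 (N = √(-98*6 + 20660) = √(-588 + 20660) = √20072 = 2*√5018 ≈ 141.68)
√(N - b(172, -208)) = √(2*√5018 - (2 - √((-208)² + 172²))) = √(2*√5018 - (2 - √(43264 + 29584))) = √(2*√5018 - (2 - √72848)) = √(2*√5018 - (2 - 4*√4553)) = √(2*√5018 + (-2 + 4*√4553)) = √(-2 + 2*√5018 + 4*√4553)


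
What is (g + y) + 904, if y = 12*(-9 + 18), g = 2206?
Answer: 3218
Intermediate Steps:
y = 108 (y = 12*9 = 108)
(g + y) + 904 = (2206 + 108) + 904 = 2314 + 904 = 3218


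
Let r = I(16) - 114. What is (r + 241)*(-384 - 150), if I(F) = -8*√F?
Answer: -50730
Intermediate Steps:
r = -146 (r = -8*√16 - 114 = -8*4 - 114 = -32 - 114 = -146)
(r + 241)*(-384 - 150) = (-146 + 241)*(-384 - 150) = 95*(-534) = -50730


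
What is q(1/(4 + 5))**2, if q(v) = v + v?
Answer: 4/81 ≈ 0.049383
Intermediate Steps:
q(v) = 2*v
q(1/(4 + 5))**2 = (2/(4 + 5))**2 = (2/9)**2 = 4/81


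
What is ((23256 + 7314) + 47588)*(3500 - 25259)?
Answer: -1700639922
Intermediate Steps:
((23256 + 7314) + 47588)*(3500 - 25259) = (30570 + 47588)*(-21759) = 78158*(-21759) = -1700639922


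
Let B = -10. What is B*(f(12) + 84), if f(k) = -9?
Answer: -750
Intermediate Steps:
B*(f(12) + 84) = -10*(-9 + 84) = -10*75 = -750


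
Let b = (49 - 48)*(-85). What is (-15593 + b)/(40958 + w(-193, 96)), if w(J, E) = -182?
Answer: -2613/6796 ≈ -0.38449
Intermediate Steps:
b = -85 (b = 1*(-85) = -85)
(-15593 + b)/(40958 + w(-193, 96)) = (-15593 - 85)/(40958 - 182) = -15678/40776 = -15678*1/40776 = -2613/6796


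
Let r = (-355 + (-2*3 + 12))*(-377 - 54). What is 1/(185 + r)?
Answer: 1/150604 ≈ 6.6399e-6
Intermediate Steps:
r = 150419 (r = (-355 + (-6 + 12))*(-431) = (-355 + 6)*(-431) = -349*(-431) = 150419)
1/(185 + r) = 1/(185 + 150419) = 1/150604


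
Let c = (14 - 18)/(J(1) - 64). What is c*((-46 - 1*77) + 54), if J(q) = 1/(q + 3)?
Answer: -368/85 ≈ -4.3294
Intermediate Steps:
J(q) = 1/(3 + q)
c = 16/255 (c = (14 - 18)/(1/(3 + 1) - 64) = -4/(1/4 - 64) = -4/(¼ - 64) = -4/(-255/4) = -4*(-4/255) = 16/255 ≈ 0.062745)
c*((-46 - 1*77) + 54) = 16*((-46 - 1*77) + 54)/255 = 16*((-46 - 77) + 54)/255 = 16*(-123 + 54)/255 = (16/255)*(-69) = -368/85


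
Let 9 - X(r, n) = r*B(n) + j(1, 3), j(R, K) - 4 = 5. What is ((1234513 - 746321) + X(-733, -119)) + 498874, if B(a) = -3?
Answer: 984867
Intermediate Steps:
j(R, K) = 9 (j(R, K) = 4 + 5 = 9)
X(r, n) = 3*r (X(r, n) = 9 - (r*(-3) + 9) = 9 - (-3*r + 9) = 9 - (9 - 3*r) = 9 + (-9 + 3*r) = 3*r)
((1234513 - 746321) + X(-733, -119)) + 498874 = ((1234513 - 746321) + 3*(-733)) + 498874 = (488192 - 2199) + 498874 = 485993 + 498874 = 984867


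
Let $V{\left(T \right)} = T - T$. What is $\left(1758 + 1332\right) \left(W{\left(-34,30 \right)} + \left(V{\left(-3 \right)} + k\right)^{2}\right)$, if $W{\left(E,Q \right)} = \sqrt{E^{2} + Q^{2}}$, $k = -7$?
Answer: $151410 + 6180 \sqrt{514} \approx 2.9152 \cdot 10^{5}$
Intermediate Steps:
$V{\left(T \right)} = 0$
$\left(1758 + 1332\right) \left(W{\left(-34,30 \right)} + \left(V{\left(-3 \right)} + k\right)^{2}\right) = \left(1758 + 1332\right) \left(\sqrt{\left(-34\right)^{2} + 30^{2}} + \left(0 - 7\right)^{2}\right) = 3090 \left(\sqrt{1156 + 900} + \left(-7\right)^{2}\right) = 3090 \left(\sqrt{2056} + 49\right) = 3090 \left(2 \sqrt{514} + 49\right) = 3090 \left(49 + 2 \sqrt{514}\right) = 151410 + 6180 \sqrt{514}$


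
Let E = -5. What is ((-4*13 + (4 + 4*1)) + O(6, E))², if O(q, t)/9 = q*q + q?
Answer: 111556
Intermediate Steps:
O(q, t) = 9*q + 9*q² (O(q, t) = 9*(q*q + q) = 9*(q² + q) = 9*(q + q²) = 9*q + 9*q²)
((-4*13 + (4 + 4*1)) + O(6, E))² = ((-4*13 + (4 + 4*1)) + 9*6*(1 + 6))² = ((-52 + (4 + 4)) + 9*6*7)² = ((-52 + 8) + 378)² = (-44 + 378)² = 334² = 111556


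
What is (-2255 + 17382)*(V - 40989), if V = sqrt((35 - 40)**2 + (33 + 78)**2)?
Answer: -620040603 + 15127*sqrt(12346) ≈ -6.1836e+8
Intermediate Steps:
V = sqrt(12346) (V = sqrt((-5)**2 + 111**2) = sqrt(25 + 12321) = sqrt(12346) ≈ 111.11)
(-2255 + 17382)*(V - 40989) = (-2255 + 17382)*(sqrt(12346) - 40989) = 15127*(-40989 + sqrt(12346)) = -620040603 + 15127*sqrt(12346)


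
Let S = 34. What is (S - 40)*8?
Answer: -48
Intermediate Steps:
(S - 40)*8 = (34 - 40)*8 = -6*8 = -48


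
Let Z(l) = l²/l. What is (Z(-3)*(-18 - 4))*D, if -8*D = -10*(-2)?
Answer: -165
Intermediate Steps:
D = -5/2 (D = -(-5)*(-2)/4 = -⅛*20 = -5/2 ≈ -2.5000)
Z(l) = l
(Z(-3)*(-18 - 4))*D = -3*(-18 - 4)*(-5/2) = -3*(-22)*(-5/2) = 66*(-5/2) = -165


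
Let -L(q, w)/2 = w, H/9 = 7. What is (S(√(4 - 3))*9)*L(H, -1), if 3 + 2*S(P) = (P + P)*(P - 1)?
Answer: -27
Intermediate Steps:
H = 63 (H = 9*7 = 63)
L(q, w) = -2*w
S(P) = -3/2 + P*(-1 + P) (S(P) = -3/2 + ((P + P)*(P - 1))/2 = -3/2 + ((2*P)*(-1 + P))/2 = -3/2 + (2*P*(-1 + P))/2 = -3/2 + P*(-1 + P))
(S(√(4 - 3))*9)*L(H, -1) = ((-3/2 + (√(4 - 3))² - √(4 - 3))*9)*(-2*(-1)) = ((-3/2 + (√1)² - √1)*9)*2 = ((-3/2 + 1² - 1*1)*9)*2 = ((-3/2 + 1 - 1)*9)*2 = -3/2*9*2 = -27/2*2 = -27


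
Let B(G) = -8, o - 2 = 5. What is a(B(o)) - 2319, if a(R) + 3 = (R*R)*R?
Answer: -2834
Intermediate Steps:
o = 7 (o = 2 + 5 = 7)
a(R) = -3 + R³ (a(R) = -3 + (R*R)*R = -3 + R²*R = -3 + R³)
a(B(o)) - 2319 = (-3 + (-8)³) - 2319 = (-3 - 512) - 2319 = -515 - 2319 = -2834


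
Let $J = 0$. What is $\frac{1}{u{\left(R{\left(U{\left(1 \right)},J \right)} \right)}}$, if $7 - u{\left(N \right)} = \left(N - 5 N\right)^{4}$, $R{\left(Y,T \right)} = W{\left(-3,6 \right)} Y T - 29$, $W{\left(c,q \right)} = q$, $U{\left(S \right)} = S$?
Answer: $- \frac{1}{181063929} \approx -5.5229 \cdot 10^{-9}$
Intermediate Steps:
$R{\left(Y,T \right)} = -29 + 6 T Y$ ($R{\left(Y,T \right)} = 6 Y T - 29 = 6 T Y - 29 = -29 + 6 T Y$)
$u{\left(N \right)} = 7 - 256 N^{4}$ ($u{\left(N \right)} = 7 - \left(N - 5 N\right)^{4} = 7 - \left(- 4 N\right)^{4} = 7 - 256 N^{4}$)
$\frac{1}{u{\left(R{\left(U{\left(1 \right)},J \right)} \right)}} = \frac{1}{7 - 256 \left(-29 + 6 \cdot 0 \cdot 1\right)^{4}} = \frac{1}{7 - 256 \left(-29 + 0\right)^{4}} = \frac{1}{7 - 256 \left(-29\right)^{4}} = \frac{1}{7 - 181063936} = \frac{1}{-181063929} = - \frac{1}{181063929}$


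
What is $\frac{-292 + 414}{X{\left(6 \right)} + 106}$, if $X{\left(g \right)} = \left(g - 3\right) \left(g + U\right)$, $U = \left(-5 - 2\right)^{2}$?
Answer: $\frac{122}{271} \approx 0.45018$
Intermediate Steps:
$U = 49$ ($U = \left(-7\right)^{2} = 49$)
$X{\left(g \right)} = \left(-3 + g\right) \left(49 + g\right)$ ($X{\left(g \right)} = \left(g - 3\right) \left(g + 49\right) = \left(-3 + g\right) \left(49 + g\right)$)
$\frac{-292 + 414}{X{\left(6 \right)} + 106} = \frac{-292 + 414}{\left(-147 + 6^{2} + 46 \cdot 6\right) + 106} = \frac{122}{\left(-147 + 36 + 276\right) + 106} = \frac{122}{165 + 106} = \frac{122}{271}$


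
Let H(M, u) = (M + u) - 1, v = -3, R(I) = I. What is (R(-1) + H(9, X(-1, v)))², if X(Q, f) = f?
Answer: 16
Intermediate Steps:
H(M, u) = -1 + M + u
(R(-1) + H(9, X(-1, v)))² = (-1 + (-1 + 9 - 3))² = (-1 + 5)² = 4² = 16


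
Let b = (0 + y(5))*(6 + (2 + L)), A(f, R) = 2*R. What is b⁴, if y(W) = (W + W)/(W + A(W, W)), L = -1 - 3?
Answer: 4096/81 ≈ 50.568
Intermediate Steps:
L = -4
y(W) = ⅔ (y(W) = (W + W)/(W + 2*W) = (2*W)/((3*W)) = (2*W)*(1/(3*W)) = ⅔)
b = 8/3 (b = (0 + ⅔)*(6 + (2 - 4)) = 2*(6 - 2)/3 = (⅔)*4 = 8/3 ≈ 2.6667)
b⁴ = (8/3)⁴ = 4096/81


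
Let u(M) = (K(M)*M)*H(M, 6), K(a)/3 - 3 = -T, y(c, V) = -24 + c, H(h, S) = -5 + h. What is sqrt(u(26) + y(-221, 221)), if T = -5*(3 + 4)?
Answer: sqrt(61999) ≈ 249.00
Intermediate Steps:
T = -35 (T = -5*7 = -35)
K(a) = 114 (K(a) = 9 + 3*(-1*(-35)) = 9 + 3*35 = 9 + 105 = 114)
u(M) = 114*M*(-5 + M) (u(M) = (114*M)*(-5 + M) = 114*M*(-5 + M))
sqrt(u(26) + y(-221, 221)) = sqrt(114*26*(-5 + 26) + (-24 - 221)) = sqrt(114*26*21 - 245) = sqrt(62244 - 245) = sqrt(61999)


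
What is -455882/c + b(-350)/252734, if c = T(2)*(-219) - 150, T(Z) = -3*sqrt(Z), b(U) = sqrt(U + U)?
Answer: -1628150/20019 - 2377099*sqrt(2)/6673 + 5*I*sqrt(7)/126367 ≈ -585.11 + 0.00010469*I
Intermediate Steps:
b(U) = sqrt(2)*sqrt(U) (b(U) = sqrt(2*U) = sqrt(2)*sqrt(U))
c = -150 + 657*sqrt(2) (c = -3*sqrt(2)*(-219) - 150 = 657*sqrt(2) - 150 = -150 + 657*sqrt(2) ≈ 779.14)
-455882/c + b(-350)/252734 = -455882/(-150 + 657*sqrt(2)) + (sqrt(2)*sqrt(-350))/252734 = -455882/(-150 + 657*sqrt(2)) + (sqrt(2)*(5*I*sqrt(14)))*(1/252734) = -455882/(-150 + 657*sqrt(2)) + (10*I*sqrt(7))*(1/252734) = -455882/(-150 + 657*sqrt(2)) + 5*I*sqrt(7)/126367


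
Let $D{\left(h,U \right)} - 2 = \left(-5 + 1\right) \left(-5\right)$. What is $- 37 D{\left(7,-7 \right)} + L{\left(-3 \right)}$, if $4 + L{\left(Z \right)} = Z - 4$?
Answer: $-825$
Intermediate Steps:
$D{\left(h,U \right)} = 22$ ($D{\left(h,U \right)} = 2 + \left(-5 + 1\right) \left(-5\right) = 2 - -20 = 2 + 20 = 22$)
$L{\left(Z \right)} = -8 + Z$ ($L{\left(Z \right)} = -4 + \left(Z - 4\right) = -4 + \left(-4 + Z\right) = -8 + Z$)
$- 37 D{\left(7,-7 \right)} + L{\left(-3 \right)} = \left(-37\right) 22 - 11 = -814 - 11 = -825$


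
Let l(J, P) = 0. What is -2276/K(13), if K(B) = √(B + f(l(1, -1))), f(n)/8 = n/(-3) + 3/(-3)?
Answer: -2276*√5/5 ≈ -1017.9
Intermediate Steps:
f(n) = -8 - 8*n/3 (f(n) = 8*(n/(-3) + 3/(-3)) = 8*(n*(-⅓) + 3*(-⅓)) = 8*(-n/3 - 1) = 8*(-1 - n/3) = -8 - 8*n/3)
K(B) = √(-8 + B) (K(B) = √(B + (-8 - 8/3*0)) = √(B + (-8 + 0)) = √(B - 8) = √(-8 + B))
-2276/K(13) = -2276/√(-8 + 13) = -2276*√5/5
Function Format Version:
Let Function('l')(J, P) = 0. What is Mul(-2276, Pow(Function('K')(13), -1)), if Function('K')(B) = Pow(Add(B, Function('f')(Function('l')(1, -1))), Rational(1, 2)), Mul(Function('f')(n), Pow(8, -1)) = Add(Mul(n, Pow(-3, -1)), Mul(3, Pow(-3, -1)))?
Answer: Mul(Rational(-2276, 5), Pow(5, Rational(1, 2))) ≈ -1017.9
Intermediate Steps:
Function('f')(n) = Add(-8, Mul(Rational(-8, 3), n)) (Function('f')(n) = Mul(8, Add(Mul(n, Pow(-3, -1)), Mul(3, Pow(-3, -1)))) = Mul(8, Add(Mul(n, Rational(-1, 3)), Mul(3, Rational(-1, 3)))) = Mul(8, Add(Mul(Rational(-1, 3), n), -1)) = Mul(8, Add(-1, Mul(Rational(-1, 3), n))) = Add(-8, Mul(Rational(-8, 3), n)))
Function('K')(B) = Pow(Add(-8, B), Rational(1, 2)) (Function('K')(B) = Pow(Add(B, Add(-8, Mul(Rational(-8, 3), 0))), Rational(1, 2)) = Pow(Add(B, Add(-8, 0)), Rational(1, 2)) = Pow(Add(B, -8), Rational(1, 2)) = Pow(Add(-8, B), Rational(1, 2)))
Mul(-2276, Pow(Function('K')(13), -1)) = Mul(-2276, Pow(Pow(Add(-8, 13), Rational(1, 2)), -1)) = Mul(-2276, Pow(Pow(5, Rational(1, 2)), -1)) = Mul(-2276, Mul(Rational(1, 5), Pow(5, Rational(1, 2)))) = Mul(Rational(-2276, 5), Pow(5, Rational(1, 2)))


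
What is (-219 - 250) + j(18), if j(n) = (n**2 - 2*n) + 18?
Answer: -163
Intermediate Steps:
j(n) = 18 + n**2 - 2*n
(-219 - 250) + j(18) = (-219 - 250) + (18 + 18**2 - 2*18) = -469 + (18 + 324 - 36) = -469 + 306 = -163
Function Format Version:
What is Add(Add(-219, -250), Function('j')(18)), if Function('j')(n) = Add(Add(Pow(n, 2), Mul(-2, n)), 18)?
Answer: -163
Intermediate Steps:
Function('j')(n) = Add(18, Pow(n, 2), Mul(-2, n))
Add(Add(-219, -250), Function('j')(18)) = Add(Add(-219, -250), Add(18, Pow(18, 2), Mul(-2, 18))) = Add(-469, Add(18, 324, -36)) = Add(-469, 306) = -163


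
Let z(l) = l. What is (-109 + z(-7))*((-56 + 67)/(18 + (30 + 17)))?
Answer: -1276/65 ≈ -19.631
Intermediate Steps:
(-109 + z(-7))*((-56 + 67)/(18 + (30 + 17))) = (-109 - 7)*((-56 + 67)/(18 + (30 + 17))) = -1276/(18 + 47) = -1276/65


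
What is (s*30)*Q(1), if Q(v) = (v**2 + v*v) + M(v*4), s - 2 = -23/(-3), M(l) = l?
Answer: 1740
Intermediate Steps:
s = 29/3 (s = 2 - 23/(-3) = 2 - 23*(-1/3) = 2 + 23/3 = 29/3 ≈ 9.6667)
Q(v) = 2*v**2 + 4*v (Q(v) = (v**2 + v*v) + v*4 = (v**2 + v**2) + 4*v = 2*v**2 + 4*v)
(s*30)*Q(1) = ((29/3)*30)*(2*1*(2 + 1)) = 290*(2*1*3) = 290*6 = 1740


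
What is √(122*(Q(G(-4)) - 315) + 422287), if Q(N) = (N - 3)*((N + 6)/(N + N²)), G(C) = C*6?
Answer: √812468698/46 ≈ 619.65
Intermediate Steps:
G(C) = 6*C
Q(N) = (-3 + N)*(6 + N)/(N + N²) (Q(N) = (-3 + N)*((6 + N)/(N + N²)) = (-3 + N)*(6 + N)/(N + N²))
√(122*(Q(G(-4)) - 315) + 422287) = √(122*((-18 + (6*(-4))² + 3*(6*(-4)))/(((6*(-4)))*(1 + 6*(-4))) - 315) + 422287) = √(122*((-18 + (-24)² + 3*(-24))/((-24)*(1 - 24)) - 315) + 422287) = √(122*(-1/24*(-18 + 576 - 72)/(-23) - 315) + 422287) = √(122*(-1/24*(-1/23)*486 - 315) + 422287) = √(122*(81/92 - 315) + 422287) = √(122*(-28899/92) + 422287) = √(-1762839/46 + 422287) = √(17662363/46) = √812468698/46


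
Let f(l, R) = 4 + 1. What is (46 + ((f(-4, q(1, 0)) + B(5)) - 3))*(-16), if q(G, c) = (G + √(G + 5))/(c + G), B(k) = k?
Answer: -848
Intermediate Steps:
q(G, c) = (G + √(5 + G))/(G + c)
f(l, R) = 5
(46 + ((f(-4, q(1, 0)) + B(5)) - 3))*(-16) = (46 + ((5 + 5) - 3))*(-16) = (46 + (10 - 3))*(-16) = (46 + 7)*(-16) = 53*(-16) = -848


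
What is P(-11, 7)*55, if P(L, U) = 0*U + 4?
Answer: 220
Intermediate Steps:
P(L, U) = 4 (P(L, U) = 0 + 4 = 4)
P(-11, 7)*55 = 4*55 = 220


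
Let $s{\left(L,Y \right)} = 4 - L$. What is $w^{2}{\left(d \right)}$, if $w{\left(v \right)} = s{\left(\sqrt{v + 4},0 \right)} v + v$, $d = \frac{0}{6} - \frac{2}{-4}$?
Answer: $\frac{59}{8} - \frac{15 \sqrt{2}}{4} \approx 2.0717$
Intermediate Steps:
$d = \frac{1}{2}$ ($d = 0 \cdot \frac{1}{6} - - \frac{1}{2} = 0 + \frac{1}{2} = \frac{1}{2} \approx 0.5$)
$w{\left(v \right)} = v + v \left(4 - \sqrt{4 + v}\right)$ ($w{\left(v \right)} = \left(4 - \sqrt{v + 4}\right) v + v = \left(4 - \sqrt{4 + v}\right) v + v = v \left(4 - \sqrt{4 + v}\right) + v = v + v \left(4 - \sqrt{4 + v}\right)$)
$w^{2}{\left(d \right)} = \left(\frac{5 - \sqrt{4 + \frac{1}{2}}}{2}\right)^{2} = \left(\frac{5 - \sqrt{\frac{9}{2}}}{2}\right)^{2} = \left(\frac{5 - \frac{3 \sqrt{2}}{2}}{2}\right)^{2} = \left(\frac{5}{2} - \frac{3 \sqrt{2}}{4}\right)^{2}$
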